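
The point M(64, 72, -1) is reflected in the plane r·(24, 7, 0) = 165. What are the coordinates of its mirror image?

(-80, 30, -1)

With n = (24, 7, 0), the signed offset is (n·M − 165)/|n|² = 1875/625 = 3.
M' = M − 2t·n = (64, 72, -1) − 6·(24, 7, 0) = (-80, 30, -1).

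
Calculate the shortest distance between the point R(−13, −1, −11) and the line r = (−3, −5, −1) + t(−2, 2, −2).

Direction vector d = (−2, 2, −2).
AP = (−10, 4, −10), and AP × d = (12, 0, −12).
|AP × d|² = 288 and |d|² = 12, so the distance is √(288/12) = √24 = 2√6.

2√6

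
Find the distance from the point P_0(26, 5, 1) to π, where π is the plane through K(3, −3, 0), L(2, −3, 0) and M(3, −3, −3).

KL = (−1, 0, 0) and KM = (0, 0, −3), so a normal is n = KL × KM = (0, −3, 0).
Then n·(26, 5, 1) − 9 = −24.
|n| = √(0 + 9 + 0) = 3, so the distance is |-24|/3 = 8.

8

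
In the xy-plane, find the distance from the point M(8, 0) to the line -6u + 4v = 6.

d = |(-6)·8 + 4·0 − 6| / √(36 + 16) = |-54|/(2√13) = 27/√13.

27/√13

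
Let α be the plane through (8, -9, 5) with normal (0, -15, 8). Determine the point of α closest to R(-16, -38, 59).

(-16, 7, 35)

n = (0, -15, 8), |n|² = 289, and n·R − 175 = 867.
t = 867/289 = 3, so the foot is R − t·n = (-16, -38, 59) − 3·(0, -15, 8) = (-16, 7, 35).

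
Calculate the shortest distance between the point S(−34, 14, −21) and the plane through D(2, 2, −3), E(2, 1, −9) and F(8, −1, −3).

18/√46

DE = (0, −1, −6) and DF = (6, −3, 0), so a normal is n = DE × DF = (−18, −36, 6).
n = (−18, −36, 6); n·P − (-126) = 108; |n| = 6√46; distance = 108/(6√46) = 9√46/23.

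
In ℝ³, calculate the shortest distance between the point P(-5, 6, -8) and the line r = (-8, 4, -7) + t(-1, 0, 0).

Direction vector d = (-1, 0, 0).
AP = (3, 2, -1); AP·d = -3, |AP|² = 14, |d|² = 1.
distance² = |AP|² − (AP·d)²/|d|² = 14 − 9/1 = 5, so the distance is √5.

√5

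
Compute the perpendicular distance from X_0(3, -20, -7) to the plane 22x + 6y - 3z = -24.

9/23

d = |22·3 + 6·(-20) + (-3)·(-7) − (-24)| / √(484 + 36 + 9) = |-9| / 23 = 9/23.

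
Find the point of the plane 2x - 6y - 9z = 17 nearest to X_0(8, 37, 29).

(16, 13, -7)

The perpendicular from X_0 has direction n = (2, -6, -9): r = (8, 37, 29) + λ(2, -6, -9).
Substitute into the plane: n·(X_0 + λn) = 17 gives -467 + 121λ = 17, so λ = 4.
Foot = (8, 37, 29) + 4·(2, -6, -9) = (16, 13, -7).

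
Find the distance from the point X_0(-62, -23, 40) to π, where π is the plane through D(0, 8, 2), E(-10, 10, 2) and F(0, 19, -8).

16/15

DE = (-10, 2, 0) and DF = (0, 11, -10), so a normal is n = DE × DF = (-20, -100, -110).
Then n·(-62, -23, 40) - (-1020) = 160.
|n| = √(400 + 10000 + 12100) = 150, so the distance is |160|/150 = 16/15.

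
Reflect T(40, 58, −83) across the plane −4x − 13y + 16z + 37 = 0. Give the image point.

(0, -72, 77)

n = (−4, −13, 16), |n|² = 441, n·T − (-37) = -2205, so t = -2205/441 = -5.
Foot F = T − (-5)·n = (20, −7, −3); the reflection is 2F − T = (0, −72, 77).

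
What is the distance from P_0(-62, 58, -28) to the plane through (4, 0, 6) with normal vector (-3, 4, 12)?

22/13

The plane has equation n·(r − (4, 0, 6)) = 0, i.e. n·r = 60.
Then n·(-62, 58, -28) - 60 = 22.
|n| = √(9 + 16 + 144) = 13, so the distance is |22|/13 = 22/13.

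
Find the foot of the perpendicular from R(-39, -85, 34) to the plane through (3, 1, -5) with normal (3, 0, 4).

(-213/5, -85, 146/5)

The perpendicular from R has direction n = (3, 0, 4): r = (-39, -85, 34) + λ(3, 0, 4).
Substitute into the plane: n·(R + λn) = -11 gives 19 + 25λ = -11, so λ = -6/5.
Foot = (-39, -85, 34) + (-6/5)·(3, 0, 4) = (-213/5, -85, 146/5).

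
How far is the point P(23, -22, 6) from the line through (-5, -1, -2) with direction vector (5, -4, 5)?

√233

Direction vector d = (5, -4, 5).
AP = (28, -21, 8), and AP × d = (-73, -100, -7).
|AP × d|² = 15378 and |d|² = 66, so the distance is √(15378/66) = √233.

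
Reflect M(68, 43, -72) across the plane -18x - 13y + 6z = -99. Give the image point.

(-76, -61, -24)

With n = (-18, -13, 6), the signed offset is (n·M − (-99))/|n|² = -2116/529 = -4.
M' = M − 2t·n = (68, 43, -72) − (-8)·(-18, -13, 6) = (-76, -61, -24).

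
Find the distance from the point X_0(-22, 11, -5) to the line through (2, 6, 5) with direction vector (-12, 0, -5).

Direction vector d = (-12, 0, -5).
AP = (-24, 5, -10); AP·d = 338, |AP|² = 701, |d|² = 169.
distance² = |AP|² − (AP·d)²/|d|² = 701 − 114244/169 = 25, so the distance is 5.

5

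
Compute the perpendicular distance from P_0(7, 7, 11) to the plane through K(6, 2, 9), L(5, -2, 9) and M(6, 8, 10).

KL = (-1, -4, 0) and KM = (0, 6, 1), so a normal is n = KL × KM = (-4, 1, -6).
n = (-4, 1, -6); n·P − (-76) = -11; |n| = √53; distance = 11/√53.

11/√53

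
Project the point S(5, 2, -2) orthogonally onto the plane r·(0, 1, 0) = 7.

(5, 7, -2)

n = (0, 1, 0), |n|² = 1, and n·S − 7 = -5.
t = -5/1 = -5, so the foot is S − t·n = (5, 2, -2) − (-5)·(0, 1, 0) = (5, 7, -2).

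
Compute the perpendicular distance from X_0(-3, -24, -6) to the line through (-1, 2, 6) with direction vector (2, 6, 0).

2√46

Direction vector d = (2, 6, 0).
AP = (-2, -26, -12); AP·d = -160, |AP|² = 824, |d|² = 40.
distance² = |AP|² − (AP·d)²/|d|² = 824 − 25600/40 = 184, so the distance is 2√46.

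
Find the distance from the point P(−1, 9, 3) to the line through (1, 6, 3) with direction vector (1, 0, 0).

Direction vector d = (1, 0, 0).
AP = (−2, 3, 0); AP·d = -2, |AP|² = 13, |d|² = 1.
distance² = |AP|² − (AP·d)²/|d|² = 13 − 4/1 = 9, so the distance is 3.

3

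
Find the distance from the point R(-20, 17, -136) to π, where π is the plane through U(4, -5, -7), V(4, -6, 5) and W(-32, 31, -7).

9

UV = (0, -1, 12) and UW = (-36, 36, 0), so a normal is n = UV × UW = (-432, -432, -36).
d = |(-432)·(-20) + (-432)·17 + (-36)·(-136) − 684| / √(186624 + 186624 + 1296) = |5508| / 612 = 9.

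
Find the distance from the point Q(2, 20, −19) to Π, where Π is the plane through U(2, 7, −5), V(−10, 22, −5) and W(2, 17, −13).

UV = (−12, 15, 0) and UW = (0, 10, −8), so a normal is n = UV × UW = (−120, −96, −120).
Then n·(2, 20, −19) − (−312) = 432.
|n| = √(14400 + 9216 + 14400) = 24√66, so the distance is |432|/(24√66) = 18/√66.

3√66/11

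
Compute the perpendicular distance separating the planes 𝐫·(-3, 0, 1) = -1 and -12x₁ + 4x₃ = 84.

Divide the second equation by 4 to match normals: -3x₁ + x₃ = 21.
Both planes have normal n = (-3, 0, 1), |n| = √10. Any point on the first plane is at distance |21 − (-1)|/|n| = 22/√10 from the second.

11√10/5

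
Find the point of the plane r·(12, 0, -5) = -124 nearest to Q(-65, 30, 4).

The perpendicular from Q has direction n = (12, 0, -5): r = (-65, 30, 4) + μ(12, 0, -5).
Substitute into the plane: n·(Q + μn) = -124 gives -800 + 169μ = -124, so μ = 4.
Foot = (-65, 30, 4) + 4·(12, 0, -5) = (-17, 30, -16).

(-17, 30, -16)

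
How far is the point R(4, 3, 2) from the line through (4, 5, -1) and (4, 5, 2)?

A direction vector is d = (0, 0, 3).
AP = (0, -2, 3), and AP × d = (-6, 0, 0).
|AP × d|² = 36 and |d|² = 9, so the distance is √(36/9) = √4 = 2.

2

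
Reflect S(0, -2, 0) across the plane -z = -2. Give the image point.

With n = (0, 0, -1), the signed offset is (n·S − (-2))/|n|² = 2/1 = 2.
S' = S − 2t·n = (0, -2, 0) − 4·(0, 0, -1) = (0, -2, 4).

(0, -2, 4)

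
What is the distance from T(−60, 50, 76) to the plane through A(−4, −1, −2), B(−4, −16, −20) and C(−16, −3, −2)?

AB = (0, −15, −18) and AC = (−12, −2, 0), so a normal is n = AB × AC = (−36, 216, −180).
d = |(-36)·(-60) + 216·50 + (-180)·76 − 288| / √(1296 + 46656 + 32400) = |-1008| / (36√62) = 28/√62.

28/√62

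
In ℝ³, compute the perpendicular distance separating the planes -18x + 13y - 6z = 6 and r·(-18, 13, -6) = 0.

6/23

Both planes have normal n = (-18, 13, -6), |n| = 23. Any point on the first plane is at distance |0 − 6|/|n| = 6/23 from the second.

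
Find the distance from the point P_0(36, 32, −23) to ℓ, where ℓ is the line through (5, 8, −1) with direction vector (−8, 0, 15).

Direction vector d = (−8, 0, 15).
AP = (31, 24, −22), and AP × d = (360, −289, 192).
|AP × d|² = 249985 and |d|² = 289, so the distance is √(249985/289) = √865.

√865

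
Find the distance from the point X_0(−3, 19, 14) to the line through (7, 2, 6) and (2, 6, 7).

5√3

A direction vector is d = (−5, 4, 1).
AP = (−10, 17, 8); AP·d = 126, |AP|² = 453, |d|² = 42.
distance² = |AP|² − (AP·d)²/|d|² = 453 − 15876/42 = 75, so the distance is 5√3.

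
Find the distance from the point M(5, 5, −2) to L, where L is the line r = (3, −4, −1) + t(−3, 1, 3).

Direction vector d = (−3, 1, 3).
AP = (2, 9, −1); AP·d = 0, |AP|² = 86, |d|² = 19.
distance² = |AP|² − (AP·d)²/|d|² = 86 − 0/19 = 86, so the distance is √86.

√86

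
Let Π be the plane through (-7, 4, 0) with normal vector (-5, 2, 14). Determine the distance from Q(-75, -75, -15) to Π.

28/15

The plane has equation n·(r − (-7, 4, 0)) = 0, i.e. n·r = 43.
Then n·(-75, -75, -15) - 43 = -28.
|n| = √(25 + 4 + 196) = 15, so the distance is |-28|/15 = 28/15.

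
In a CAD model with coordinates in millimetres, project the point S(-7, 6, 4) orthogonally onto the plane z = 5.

(-7, 6, 5)

The perpendicular from S has direction n = (0, 0, 1): r = (-7, 6, 4) + t(0, 0, 1).
Substitute into the plane: n·(S + tn) = 5 gives 4 + 1t = 5, so t = 1.
Foot = (-7, 6, 4) + 1·(0, 0, 1) = (-7, 6, 5).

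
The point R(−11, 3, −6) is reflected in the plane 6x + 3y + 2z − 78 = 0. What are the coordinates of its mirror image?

(25, 21, 6)

With n = (6, 3, 2), the signed offset is (n·R − 78)/|n|² = -147/49 = -3.
R' = R − 2t·n = (−11, 3, −6) − (-6)·(6, 3, 2) = (25, 21, 6).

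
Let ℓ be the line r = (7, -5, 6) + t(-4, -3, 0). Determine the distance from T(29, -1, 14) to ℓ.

Direction vector d = (-4, -3, 0).
AP = (22, 4, 8), and AP × d = (24, -32, -50).
|AP × d|² = 4100 and |d|² = 25, so the distance is √(4100/25) = √164 = 2√41.

2√41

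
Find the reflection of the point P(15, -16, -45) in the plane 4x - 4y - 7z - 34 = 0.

With n = (4, -4, -7), the signed offset is (n·P − 34)/|n|² = 405/81 = 5.
P' = P − 2t·n = (15, -16, -45) − 10·(4, -4, -7) = (-25, 24, 25).

(-25, 24, 25)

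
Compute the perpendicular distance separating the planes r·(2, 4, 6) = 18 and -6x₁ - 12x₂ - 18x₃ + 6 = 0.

Divide the second equation by -3 to match normals: 2x₁ + 4x₂ + 6x₃ = 2.
Both planes have normal n = (2, 4, 6), |n| = 2√14. Any point on the first plane is at distance |2 − 18|/|n| = 16/(2√14) = 4√14/7 from the second.

8/√14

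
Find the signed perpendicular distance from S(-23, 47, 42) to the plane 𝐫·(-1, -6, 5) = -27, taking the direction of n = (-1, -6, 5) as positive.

-11√62/31

n·S − (-27) = -22.
|n| = √62, so the signed distance is -11√62/31.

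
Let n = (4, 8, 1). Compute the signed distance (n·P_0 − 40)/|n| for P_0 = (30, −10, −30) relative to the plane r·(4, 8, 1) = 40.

-10/3

n·P_0 − 40 = -30.
|n| = 9, so the signed distance is -30/9 = -10/3.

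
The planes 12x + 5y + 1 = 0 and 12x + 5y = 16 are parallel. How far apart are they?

17/13

Both planes have normal n = (12, 5, 0), |n| = 13. Any point on the first plane is at distance |16 − (-1)|/|n| = 17/13 from the second.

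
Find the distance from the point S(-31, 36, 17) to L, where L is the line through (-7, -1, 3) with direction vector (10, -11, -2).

Direction vector d = (10, -11, -2).
AP = (-24, 37, 14); AP·d = -675, |AP|² = 2141, |d|² = 225.
distance² = |AP|² − (AP·d)²/|d|² = 2141 − 455625/225 = 116, so the distance is 2√29.

2√29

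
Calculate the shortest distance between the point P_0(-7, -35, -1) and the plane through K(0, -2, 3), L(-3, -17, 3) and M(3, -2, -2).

14/√35

KL = (-3, -15, 0) and KM = (3, 0, -5), so a normal is n = KL × KM = (75, -15, 45).
d = |75·(-7) + (-15)·(-35) + 45·(-1) − 165| / √(5625 + 225 + 2025) = |-210| / (15√35) = 2√35/5.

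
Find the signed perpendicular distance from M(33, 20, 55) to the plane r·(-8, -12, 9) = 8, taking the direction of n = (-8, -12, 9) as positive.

-1

n·M − 8 = -17.
|n| = 17, so the signed distance is -17/17 = -1.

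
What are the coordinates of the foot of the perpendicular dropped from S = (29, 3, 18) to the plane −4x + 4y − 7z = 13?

n = (−4, 4, −7), |n|² = 81, and n·S − 13 = -243.
t = -243/81 = -3, so the foot is S − t·n = (29, 3, 18) − (-3)·(−4, 4, −7) = (17, 15, −3).

(17, 15, -3)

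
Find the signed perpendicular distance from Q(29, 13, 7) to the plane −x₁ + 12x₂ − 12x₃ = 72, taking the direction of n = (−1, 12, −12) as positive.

n·Q − 72 = -29.
|n| = 17, so the signed distance is -29/17.

-29/17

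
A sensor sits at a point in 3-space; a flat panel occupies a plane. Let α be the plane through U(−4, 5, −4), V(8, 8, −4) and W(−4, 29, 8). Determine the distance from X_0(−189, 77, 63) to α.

7

UV = (12, 3, 0) and UW = (0, 24, 12), so a normal is n = UV × UW = (36, −144, 288).
n = (36, −144, 288); n·P − (-2016) = 2268; |n| = 324; distance = 2268/324 = 7.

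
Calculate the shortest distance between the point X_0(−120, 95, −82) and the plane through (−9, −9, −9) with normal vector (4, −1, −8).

4

The plane has equation n·(r − (−9, −9, −9)) = 0, i.e. n·r = 45.
Then n·(−120, 95, −82) − 45 = 36.
|n| = √(16 + 1 + 64) = 9, so the distance is |36|/9 = 4.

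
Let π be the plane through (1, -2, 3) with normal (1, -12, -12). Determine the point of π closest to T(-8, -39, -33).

(-11, -3, 3)

n = (1, -12, -12), |n|² = 289, and n·T − (-11) = 867.
t = 867/289 = 3, so the foot is T − t·n = (-8, -39, -33) − 3·(1, -12, -12) = (-11, -3, 3).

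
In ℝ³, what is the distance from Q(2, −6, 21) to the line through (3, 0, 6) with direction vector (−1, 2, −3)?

Direction vector d = (−1, 2, −3).
AP = (−1, −6, 15), and AP × d = (−12, −18, −8).
|AP × d|² = 532 and |d|² = 14, so the distance is √(532/14) = √38.

√38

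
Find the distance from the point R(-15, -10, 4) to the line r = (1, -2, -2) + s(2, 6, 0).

14

Direction vector d = (2, 6, 0).
AP = (-16, -8, 6); AP·d = -80, |AP|² = 356, |d|² = 40.
distance² = |AP|² − (AP·d)²/|d|² = 356 − 6400/40 = 196, so the distance is 14.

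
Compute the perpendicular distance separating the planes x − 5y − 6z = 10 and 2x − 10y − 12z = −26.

Divide the second equation by 2 to match normals: x − 5y − 6z = -13.
Both planes have normal n = (1, −5, −6), |n| = √62. Any point on the first plane is at distance |(-13) − 10|/|n| = 23/√62 = 23√62/62 from the second.

23/√62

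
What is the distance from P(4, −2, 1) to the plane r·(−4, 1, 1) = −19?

√2/3

Normal vector n = (−4, 1, 1), and n·(4, −2, 1) − (−19) = 2.
|n| = √(16 + 1 + 1) = 3√2, so the distance is |2|/(3√2) = √2/3.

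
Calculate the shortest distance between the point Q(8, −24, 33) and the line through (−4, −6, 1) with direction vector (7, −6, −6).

2√373

Direction vector d = (7, −6, −6).
AP = (12, −18, 32); AP·d = 0, |AP|² = 1492, |d|² = 121.
distance² = |AP|² − (AP·d)²/|d|² = 1492 − 0/121 = 1492, so the distance is 2√373.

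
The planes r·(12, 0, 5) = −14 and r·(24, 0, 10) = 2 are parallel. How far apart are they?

15/13

Divide the second equation by 2 to match normals: 12x₁ + 5x₃ = 1.
Both planes have normal n = (12, 0, 5), |n| = 13. Any point on the first plane is at distance |1 − (-14)|/|n| = 15/13 from the second.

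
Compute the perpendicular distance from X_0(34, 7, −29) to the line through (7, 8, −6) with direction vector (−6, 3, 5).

√139

Direction vector d = (−6, 3, 5).
AP = (27, −1, −23), and AP × d = (64, 3, 75).
|AP × d|² = 9730 and |d|² = 70, so the distance is √(9730/70) = √139.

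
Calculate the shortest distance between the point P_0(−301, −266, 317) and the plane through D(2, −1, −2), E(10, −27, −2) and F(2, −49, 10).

5

DE = (8, −26, 0) and DF = (0, −48, 12), so a normal is n = DE × DF = (−312, −96, −384).
Then n·(−301, −266, 317) − 240 = −2520.
|n| = √(97344 + 9216 + 147456) = 504, so the distance is |-2520|/504 = 5.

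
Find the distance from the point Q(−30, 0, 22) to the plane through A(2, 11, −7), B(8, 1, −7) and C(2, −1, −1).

19/√70

AB = (6, −10, 0) and AC = (0, −12, 6), so a normal is n = AB × AC = (−60, −36, −72).
Then n·(−30, 0, 22) − (−12) = 228.
|n| = √(3600 + 1296 + 5184) = 12√70, so the distance is |228|/(12√70) = 19√70/70.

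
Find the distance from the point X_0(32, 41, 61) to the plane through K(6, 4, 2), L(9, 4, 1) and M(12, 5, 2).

KL = (3, 0, −1) and KM = (6, 1, 0), so a normal is n = KL × KM = (1, −6, 3).
d = |1·32 + (-6)·41 + 3·61 − (-12)| / √(1 + 36 + 9) = |-19| / √46 = 19√46/46.

19/√46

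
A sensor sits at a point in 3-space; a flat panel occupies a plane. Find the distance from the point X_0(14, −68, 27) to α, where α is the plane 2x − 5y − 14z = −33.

23/15

Normal vector n = (2, −5, −14), and n·(14, −68, 27) − (−33) = 23.
|n| = √(4 + 25 + 196) = 15, so the distance is |23|/15 = 23/15.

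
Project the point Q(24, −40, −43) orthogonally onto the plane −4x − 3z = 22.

The perpendicular from Q has direction n = (−4, 0, −3): r = (24, −40, −43) + μ(−4, 0, −3).
Substitute into the plane: n·(Q + μn) = 22 gives 33 + 25μ = 22, so μ = -11/25.
Foot = (24, −40, −43) + (-11/25)·(−4, 0, −3) = (644/25, −40, −1042/25).

(644/25, -40, -1042/25)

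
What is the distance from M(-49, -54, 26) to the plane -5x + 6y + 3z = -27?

26/√70

n = (-5, 6, 3); n·P − (-27) = 26; |n| = √70; distance = 26/√70.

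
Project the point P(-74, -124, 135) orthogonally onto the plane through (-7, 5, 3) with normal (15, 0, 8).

(-1303/17, -124, 2271/17)

n = (15, 0, 8), |n|² = 289, and n·P − (-81) = 51.
t = 51/289 = 3/17, so the foot is P − t·n = (-74, -124, 135) − (3/17)·(15, 0, 8) = (-1303/17, -124, 2271/17).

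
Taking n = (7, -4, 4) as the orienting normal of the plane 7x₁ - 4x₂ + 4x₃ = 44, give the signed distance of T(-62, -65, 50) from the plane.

-2

n·T − 44 = -18.
|n| = 9, so the signed distance is -18/9 = -2.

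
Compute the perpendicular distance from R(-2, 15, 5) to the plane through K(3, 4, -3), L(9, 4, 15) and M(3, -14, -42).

5/23

KL = (6, 0, 18) and KM = (0, -18, -39), so a normal is n = KL × KM = (324, 234, -108).
d = |324·(-2) + 234·15 + (-108)·5 − 2232| / √(104976 + 54756 + 11664) = |90| / 414 = 5/23.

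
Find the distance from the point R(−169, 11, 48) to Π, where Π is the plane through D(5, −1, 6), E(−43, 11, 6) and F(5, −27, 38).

DE = (−48, 12, 0) and DF = (0, −26, 32), so a normal is n = DE × DF = (384, 1536, 1248).
Then n·(−169, 11, 48) − 7872 = 4032.
|n| = √(147456 + 2359296 + 1557504) = 2016, so the distance is |4032|/2016 = 2.

2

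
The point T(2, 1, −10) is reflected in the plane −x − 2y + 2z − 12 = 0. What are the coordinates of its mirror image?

With n = (−1, −2, 2), the signed offset is (n·T − 12)/|n|² = -36/9 = -4.
T' = T − 2t·n = (2, 1, −10) − (-8)·(−1, −2, 2) = (−6, −15, 6).

(-6, -15, 6)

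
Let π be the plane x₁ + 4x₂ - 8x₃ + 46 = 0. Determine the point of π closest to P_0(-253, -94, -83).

(-254, -98, -75)

n = (1, 4, -8), |n|² = 81, and n·P_0 − (-46) = 81.
t = 81/81 = 1, so the foot is P_0 − t·n = (-253, -94, -83) − 1·(1, 4, -8) = (-254, -98, -75).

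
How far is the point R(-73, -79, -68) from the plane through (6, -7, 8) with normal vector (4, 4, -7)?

8

The plane has equation n·(r − (6, -7, 8)) = 0, i.e. n·r = -60.
n = (4, 4, -7); n·P − (-60) = -72; |n| = 9; distance = 72/9 = 8.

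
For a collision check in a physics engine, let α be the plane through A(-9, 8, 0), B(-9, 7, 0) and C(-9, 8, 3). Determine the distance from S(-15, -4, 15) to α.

6

AB = (0, -1, 0) and AC = (0, 0, 3), so a normal is n = AB × AC = (-3, 0, 0).
Then n·(-15, -4, 15) - 27 = 18.
|n| = √(9 + 0 + 0) = 3, so the distance is |18|/3 = 6.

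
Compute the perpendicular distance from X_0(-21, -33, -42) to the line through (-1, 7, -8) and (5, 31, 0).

2√113

A direction vector is d = (6, 24, 8).
AP = (-20, -40, -34); AP·d = -1352, |AP|² = 3156, |d|² = 676.
distance² = |AP|² − (AP·d)²/|d|² = 3156 − 1827904/676 = 452, so the distance is 2√113.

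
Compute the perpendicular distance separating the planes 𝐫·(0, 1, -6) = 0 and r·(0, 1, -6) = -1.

1/√37

Both planes have normal n = (0, 1, -6), |n| = √37. Any point on the first plane is at distance |(-1) − 0|/|n| = 1/√37 from the second.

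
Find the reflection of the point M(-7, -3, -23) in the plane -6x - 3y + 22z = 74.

(-19, -9, 21)

With n = (-6, -3, 22), the signed offset is (n·M − 74)/|n|² = -529/529 = -1.
M' = M − 2t·n = (-7, -3, -23) − (-2)·(-6, -3, 22) = (-19, -9, 21).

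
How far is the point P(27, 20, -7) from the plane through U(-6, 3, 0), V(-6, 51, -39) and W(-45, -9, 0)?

23/21

UV = (0, 48, -39) and UW = (-39, -12, 0), so a normal is n = UV × UW = (-468, 1521, 1872).
n = (-468, 1521, 1872); n·P − 7371 = -2691; |n| = 2457; distance = 2691/2457 = 23/21.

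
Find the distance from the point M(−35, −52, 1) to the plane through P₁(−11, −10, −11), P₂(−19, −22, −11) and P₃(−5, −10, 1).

12/√61

P₁P₂ = (−8, −12, 0) and P₁P₃ = (6, 0, 12), so a normal is n = P₁P₂ × P₁P₃ = (−144, 96, 72).
Then n·(−35, −52, 1) − (−168) = 288.
|n| = √(20736 + 9216 + 5184) = 24√61, so the distance is |288|/(24√61) = 12√61/61.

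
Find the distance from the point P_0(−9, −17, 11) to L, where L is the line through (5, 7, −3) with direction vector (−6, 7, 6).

22√2

Direction vector d = (−6, 7, 6).
AP = (−14, −24, 14), and AP × d = (−242, 0, −242).
|AP × d|² = 117128 and |d|² = 121, so the distance is √(117128/121) = √968 = 22√2.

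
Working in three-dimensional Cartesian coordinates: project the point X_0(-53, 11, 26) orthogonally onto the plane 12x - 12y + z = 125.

(-17, -25, 29)

The perpendicular from X_0 has direction n = (12, -12, 1): r = (-53, 11, 26) + t(12, -12, 1).
Substitute into the plane: n·(X_0 + tn) = 125 gives -742 + 289t = 125, so t = 3.
Foot = (-53, 11, 26) + 3·(12, -12, 1) = (-17, -25, 29).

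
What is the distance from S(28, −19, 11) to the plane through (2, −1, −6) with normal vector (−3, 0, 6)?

8√5/5

The plane has equation n·(r − (2, −1, −6)) = 0, i.e. n·r = -42.
Then n·(28, −19, 11) − (−42) = 24.
|n| = √(9 + 0 + 36) = 3√5, so the distance is |24|/(3√5) = 8√5/5.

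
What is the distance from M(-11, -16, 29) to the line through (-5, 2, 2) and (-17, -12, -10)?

33

A direction vector is d = (-12, -14, -12).
AP = (-6, -18, 27); AP·d = 0, |AP|² = 1089, |d|² = 484.
distance² = |AP|² − (AP·d)²/|d|² = 1089 − 0/484 = 1089, so the distance is 33.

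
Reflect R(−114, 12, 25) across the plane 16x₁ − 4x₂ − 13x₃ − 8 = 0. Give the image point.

(46, -28, -105)

With n = (16, −4, −13), the signed offset is (n·R − 8)/|n|² = -2205/441 = -5.
R' = R − 2t·n = (−114, 12, 25) − (-10)·(16, −4, −13) = (46, −28, −105).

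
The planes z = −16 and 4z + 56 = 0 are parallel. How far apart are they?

2

Divide the second equation by 4 to match normals: z = -14.
With common normal n = (0, 0, 1) (|n| = 1), the distance is |(-16) − (-14)|/|n| = 2/1 = 2.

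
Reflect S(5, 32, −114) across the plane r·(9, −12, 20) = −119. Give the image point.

(77, -64, 46)

With n = (9, −12, 20), the signed offset is (n·S − (-119))/|n|² = -2500/625 = -4.
S' = S − 2t·n = (5, 32, −114) − (-8)·(9, −12, 20) = (77, −64, 46).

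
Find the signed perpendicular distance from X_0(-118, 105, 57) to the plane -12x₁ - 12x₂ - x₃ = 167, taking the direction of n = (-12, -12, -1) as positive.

-4

n·X_0 − 167 = -68.
|n| = 17, so the signed distance is -68/17 = -4.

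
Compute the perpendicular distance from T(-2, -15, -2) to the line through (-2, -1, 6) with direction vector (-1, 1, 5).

2√38

Direction vector d = (-1, 1, 5).
AP = (0, -14, -8); AP·d = -54, |AP|² = 260, |d|² = 27.
distance² = |AP|² − (AP·d)²/|d|² = 260 − 2916/27 = 152, so the distance is 2√38.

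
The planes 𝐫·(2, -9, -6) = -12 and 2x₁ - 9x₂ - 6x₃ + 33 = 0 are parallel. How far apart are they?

Both planes have normal n = (2, -9, -6), |n| = 11. Any point on the first plane is at distance |(-33) − (-12)|/|n| = 21/11 from the second.

21/11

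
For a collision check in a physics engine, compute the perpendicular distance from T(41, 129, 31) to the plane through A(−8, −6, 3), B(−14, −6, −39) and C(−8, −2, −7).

3

AB = (−6, 0, −42) and AC = (0, 4, −10), so a normal is n = AB × AC = (168, −60, −24).
n = (168, −60, −24); n·P − (-1056) = -540; |n| = 180; distance = 540/180 = 3.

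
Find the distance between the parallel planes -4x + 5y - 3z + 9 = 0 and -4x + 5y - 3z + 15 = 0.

3√2/5

With common normal n = (-4, 5, -3) (|n| = 5√2), the distance is |(-9) − (-15)|/|n| = 6/(5√2) = 3√2/5.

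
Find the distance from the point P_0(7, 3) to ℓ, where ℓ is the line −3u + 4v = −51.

The normal to the line is n = (−3, 4) with |n| = 5.
|n·P_0 − (-51)| = |-9 − (-51)| = 42, so the distance is 42/5.

42/5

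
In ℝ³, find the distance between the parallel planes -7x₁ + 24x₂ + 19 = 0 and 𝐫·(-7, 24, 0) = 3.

22/25

Both planes have normal n = (-7, 24, 0), |n| = 25. Any point on the first plane is at distance |3 − (-19)|/|n| = 22/25 from the second.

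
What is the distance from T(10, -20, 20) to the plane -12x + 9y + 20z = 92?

8/25

Normal vector n = (-12, 9, 20), and n·(10, -20, 20) - 92 = 8.
|n| = √(144 + 81 + 400) = 25, so the distance is |8|/25 = 8/25.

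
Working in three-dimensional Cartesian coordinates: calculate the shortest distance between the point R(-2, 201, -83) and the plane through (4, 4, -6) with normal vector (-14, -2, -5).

5

The plane has equation n·(r − (4, 4, -6)) = 0, i.e. n·r = -34.
d = |(-14)·(-2) + (-2)·201 + (-5)·(-83) − (-34)| / √(196 + 4 + 25) = |75| / 15 = 5.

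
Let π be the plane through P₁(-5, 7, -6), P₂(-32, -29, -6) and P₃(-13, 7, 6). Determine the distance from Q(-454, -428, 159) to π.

P₁P₂ = (-27, -36, 0) and P₁P₃ = (-8, 0, 12), so a normal is n = P₁P₂ × P₁P₃ = (-432, 324, -288).
d = |(-432)·(-454) + 324·(-428) + (-288)·159 − 6156| / √(186624 + 104976 + 82944) = |5508| / 612 = 9.

9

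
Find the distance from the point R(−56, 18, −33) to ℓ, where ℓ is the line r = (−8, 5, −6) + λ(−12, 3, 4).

Direction vector d = (−12, 3, 4).
AP = (−48, 13, −27), and AP × d = (133, 516, 12).
|AP × d|² = 284089 and |d|² = 169, so the distance is √(284089/169) = √1681 = 41.

41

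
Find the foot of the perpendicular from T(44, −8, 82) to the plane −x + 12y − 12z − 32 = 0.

(40, 40, 34)

The perpendicular from T has direction n = (−1, 12, −12): r = (44, −8, 82) + t(−1, 12, −12).
Substitute into the plane: n·(T + tn) = 32 gives -1124 + 289t = 32, so t = 4.
Foot = (44, −8, 82) + 4·(−1, 12, −12) = (40, 40, 34).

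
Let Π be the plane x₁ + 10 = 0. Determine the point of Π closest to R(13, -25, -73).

The perpendicular from R has direction n = (1, 0, 0): r = (13, -25, -73) + t(1, 0, 0).
Substitute into the plane: n·(R + tn) = -10 gives 13 + 1t = -10, so t = -23.
Foot = (13, -25, -73) + (-23)·(1, 0, 0) = (-10, -25, -73).

(-10, -25, -73)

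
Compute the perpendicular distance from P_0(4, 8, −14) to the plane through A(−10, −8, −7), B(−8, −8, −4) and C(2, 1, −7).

8√29/29

AB = (2, 0, 3) and AC = (12, 9, 0), so a normal is n = AB × AC = (−27, 36, 18).
n = (−27, 36, 18); n·P − (-144) = 72; |n| = 9√29; distance = 72/(9√29) = 8√29/29.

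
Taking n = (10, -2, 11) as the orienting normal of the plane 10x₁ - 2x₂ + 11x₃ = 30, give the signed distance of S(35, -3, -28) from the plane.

6/5

n·S − 30 = 18.
|n| = 15, so the signed distance is 18/15 = 6/5.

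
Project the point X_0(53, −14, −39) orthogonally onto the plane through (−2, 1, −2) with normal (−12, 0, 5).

The perpendicular from X_0 has direction n = (−12, 0, 5): r = (53, −14, −39) + μ(−12, 0, 5).
Substitute into the plane: n·(X_0 + μn) = 14 gives -831 + 169μ = 14, so μ = 5.
Foot = (53, −14, −39) + 5·(−12, 0, 5) = (−7, −14, −14).

(-7, -14, -14)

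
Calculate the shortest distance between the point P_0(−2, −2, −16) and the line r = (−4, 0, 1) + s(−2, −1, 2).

3√17

Direction vector d = (−2, −1, 2).
AP = (2, −2, −17), and AP × d = (−21, 30, −6).
|AP × d|² = 1377 and |d|² = 9, so the distance is √(1377/9) = √153 = 3√17.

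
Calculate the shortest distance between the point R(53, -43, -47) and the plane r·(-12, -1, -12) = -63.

n = (-12, -1, -12); n·P − (-63) = 34; |n| = 17; distance = 34/17 = 2.

2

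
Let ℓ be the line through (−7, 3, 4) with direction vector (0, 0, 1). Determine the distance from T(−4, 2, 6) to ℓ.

√10

Direction vector d = (0, 0, 1).
AP = (3, −1, 2); AP·d = 2, |AP|² = 14, |d|² = 1.
distance² = |AP|² − (AP·d)²/|d|² = 14 − 4/1 = 10, so the distance is √10.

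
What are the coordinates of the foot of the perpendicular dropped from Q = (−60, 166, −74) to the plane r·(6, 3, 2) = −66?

(-468/7, 1138/7, -534/7)

The perpendicular from Q has direction n = (6, 3, 2): r = (−60, 166, −74) + t(6, 3, 2).
Substitute into the plane: n·(Q + tn) = -66 gives -10 + 49t = -66, so t = -8/7.
Foot = (−60, 166, −74) + (-8/7)·(6, 3, 2) = (−468/7, 1138/7, −534/7).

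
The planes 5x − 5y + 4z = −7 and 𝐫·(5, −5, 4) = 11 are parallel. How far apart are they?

18/√66

Both planes have normal n = (5, −5, 4), |n| = √66. Any point on the first plane is at distance |11 − (-7)|/|n| = 18/√66 from the second.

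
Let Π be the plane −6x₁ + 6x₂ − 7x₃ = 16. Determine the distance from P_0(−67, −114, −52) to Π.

d = |(-6)·(-67) + 6·(-114) + (-7)·(-52) − 16| / √(36 + 36 + 49) = |66| / 11 = 6.

6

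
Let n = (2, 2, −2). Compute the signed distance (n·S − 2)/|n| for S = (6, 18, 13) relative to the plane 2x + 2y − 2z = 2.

n·S − 2 = 20.
|n| = 2√3, so the signed distance is 10√3/3.

10√3/3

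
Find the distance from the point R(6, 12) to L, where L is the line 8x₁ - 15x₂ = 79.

211/17

d = |8·6 + (-15)·12 − 79| / √(64 + 225) = |-211|/17 = 211/17.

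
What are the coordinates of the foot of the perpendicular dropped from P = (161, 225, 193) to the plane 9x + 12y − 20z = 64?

(3944/25, 5517/25, 1001/5)

n = (9, 12, −20), |n|² = 625, and n·P − 64 = 225.
t = 225/625 = 9/25, so the foot is P − t·n = (161, 225, 193) − (9/25)·(9, 12, −20) = (3944/25, 5517/25, 1001/5).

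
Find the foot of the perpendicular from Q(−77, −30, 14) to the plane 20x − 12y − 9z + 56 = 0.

(-37, -54, -4)

n = (20, −12, −9), |n|² = 625, and n·Q − (-56) = -1250.
t = -1250/625 = -2, so the foot is Q − t·n = (−77, −30, 14) − (-2)·(20, −12, −9) = (−37, −54, −4).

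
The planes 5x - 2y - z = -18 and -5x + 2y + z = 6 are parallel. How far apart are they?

2√30/5

Divide the second equation by -1 to match normals: 5x - 2y - z = -6.
With common normal n = (5, -2, -1) (|n| = √30), the distance is |(-18) − (-6)|/|n| = 12/√30.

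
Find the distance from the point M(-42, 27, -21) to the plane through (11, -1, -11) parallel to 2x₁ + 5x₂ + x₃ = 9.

Parallel planes share the normal n = (2, 5, 1); since (11, -1, -11) lies on the plane, its equation is 2x₁ + 5x₂ + x₃ = 6.
Then n·(-42, 27, -21) - 6 = 24.
|n| = √(4 + 25 + 1) = √30, so the distance is |24|/√30 = 24/√30.

24/√30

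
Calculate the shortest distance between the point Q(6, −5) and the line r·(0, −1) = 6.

The normal to the line is n = (0, −1) with |n| = 1.
|n·Q − 6| = |5 − 6| = 1, so the distance is 1/1 = 1.

1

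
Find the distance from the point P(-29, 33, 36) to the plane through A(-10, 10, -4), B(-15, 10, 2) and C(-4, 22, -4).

17/√70

AB = (-5, 0, 6) and AC = (6, 12, 0), so a normal is n = AB × AC = (-72, 36, -60).
n = (-72, 36, -60); n·P − 1320 = -204; |n| = 12√70; distance = 204/(12√70) = 17/√70.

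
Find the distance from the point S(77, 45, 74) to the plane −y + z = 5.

n = (0, −1, 1); n·P − 5 = 24; |n| = √2; distance = 24/√2 = 12√2.

12√2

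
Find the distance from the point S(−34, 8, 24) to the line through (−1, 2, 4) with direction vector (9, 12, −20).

Direction vector d = (9, 12, −20).
AP = (−33, 6, 20), and AP × d = (−360, −480, −450).
|AP × d|² = 562500 and |d|² = 625, so the distance is √(562500/625) = √900 = 30.

30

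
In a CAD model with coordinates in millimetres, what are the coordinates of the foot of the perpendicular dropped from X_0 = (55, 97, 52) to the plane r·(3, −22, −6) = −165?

(67, 9, 28)

The perpendicular from X_0 has direction n = (3, −22, −6): r = (55, 97, 52) + λ(3, −22, −6).
Substitute into the plane: n·(X_0 + λn) = -165 gives -2281 + 529λ = -165, so λ = 4.
Foot = (55, 97, 52) + 4·(3, −22, −6) = (67, 9, 28).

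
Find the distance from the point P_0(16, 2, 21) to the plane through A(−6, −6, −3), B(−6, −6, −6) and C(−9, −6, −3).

AB = (0, 0, −3) and AC = (−3, 0, 0), so a normal is n = AB × AC = (0, 9, 0).
Then n·(16, 2, 21) − (−54) = 72.
|n| = √(0 + 81 + 0) = 9, so the distance is |72|/9 = 8.

8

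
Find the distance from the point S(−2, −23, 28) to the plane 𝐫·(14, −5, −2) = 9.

22/15

Normal vector n = (14, −5, −2), and n·(−2, −23, 28) − 9 = 22.
|n| = √(196 + 25 + 4) = 15, so the distance is |22|/15 = 22/15.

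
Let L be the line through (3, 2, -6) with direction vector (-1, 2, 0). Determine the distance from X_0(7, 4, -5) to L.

√21

Direction vector d = (-1, 2, 0).
AP = (4, 2, 1), and AP × d = (-2, -1, 10).
|AP × d|² = 105 and |d|² = 5, so the distance is √(105/5) = √21.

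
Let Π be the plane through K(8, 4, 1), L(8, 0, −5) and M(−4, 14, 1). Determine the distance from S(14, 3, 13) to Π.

24/√77

KL = (0, −4, −6) and KM = (−12, 10, 0), so a normal is n = KL × KM = (60, 72, −48).
d = |60·14 + 72·3 + (-48)·13 − 720| / √(3600 + 5184 + 2304) = |-288| / (12√77) = 24√77/77.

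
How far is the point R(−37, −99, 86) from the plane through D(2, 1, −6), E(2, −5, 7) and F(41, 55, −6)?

DE = (0, −6, 13) and DF = (39, 54, 0), so a normal is n = DE × DF = (−702, 507, 234).
n = (−702, 507, 234); n·P − (-2301) = -1794; |n| = 897; distance = 1794/897 = 2.

2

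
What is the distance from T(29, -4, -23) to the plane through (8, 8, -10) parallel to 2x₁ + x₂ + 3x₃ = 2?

9√14/14

Parallel planes share the normal n = (2, 1, 3); since (8, 8, -10) lies on the plane, its equation is 2x₁ + x₂ + 3x₃ = -6.
Then n·(29, -4, -23) - (-6) = -9.
|n| = √(4 + 1 + 9) = √14, so the distance is |-9|/√14 = 9√14/14.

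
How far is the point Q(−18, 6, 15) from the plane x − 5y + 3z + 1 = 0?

2√35/35

Normal vector n = (1, −5, 3), and n·(−18, 6, 15) − (−1) = −2.
|n| = √(1 + 25 + 9) = √35, so the distance is |-2|/√35 = 2√35/35.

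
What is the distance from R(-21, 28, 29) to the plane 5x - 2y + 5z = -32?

8√6/9

Normal vector n = (5, -2, 5), and n·(-21, 28, 29) - (-32) = 16.
|n| = √(25 + 4 + 25) = 3√6, so the distance is |16|/(3√6) = 16/(3√6).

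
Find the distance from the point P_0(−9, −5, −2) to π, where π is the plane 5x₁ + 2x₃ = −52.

n = (5, 0, 2); n·P − (-52) = 3; |n| = √29; distance = 3/√29 = 3√29/29.

3/√29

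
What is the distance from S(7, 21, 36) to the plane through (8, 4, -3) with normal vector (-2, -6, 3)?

17/7

The plane has equation n·(r − (8, 4, -3)) = 0, i.e. n·r = -49.
Then n·(7, 21, 36) - (-49) = 17.
|n| = √(4 + 36 + 9) = 7, so the distance is |17|/7 = 17/7.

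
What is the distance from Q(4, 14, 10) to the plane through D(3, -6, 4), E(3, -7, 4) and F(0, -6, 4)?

6

DE = (0, -1, 0) and DF = (-3, 0, 0), so a normal is n = DE × DF = (0, 0, -3).
Then n·(4, 14, 10) - (-12) = -18.
|n| = √(0 + 0 + 9) = 3, so the distance is |-18|/3 = 6.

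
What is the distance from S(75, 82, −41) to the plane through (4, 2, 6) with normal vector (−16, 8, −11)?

1

The plane has equation n·(r − (4, 2, 6)) = 0, i.e. n·r = -114.
Then n·(75, 82, −41) − (−114) = 21.
|n| = √(256 + 64 + 121) = 21, so the distance is |21|/21 = 1.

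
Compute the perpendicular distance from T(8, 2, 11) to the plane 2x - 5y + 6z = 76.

Normal vector n = (2, -5, 6), and n·(8, 2, 11) - 76 = -4.
|n| = √(4 + 25 + 36) = √65, so the distance is |-4|/√65 = 4/√65.

4√65/65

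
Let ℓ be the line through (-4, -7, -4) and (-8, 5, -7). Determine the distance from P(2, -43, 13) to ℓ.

A direction vector is d = (-4, 12, -3).
AP = (6, -36, 17), and AP × d = (-96, -50, -72).
|AP × d|² = 16900 and |d|² = 169, so the distance is √(16900/169) = √100 = 10.

10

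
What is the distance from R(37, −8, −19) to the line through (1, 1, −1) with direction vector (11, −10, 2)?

3√89

Direction vector d = (11, −10, 2).
AP = (36, −9, −18), and AP × d = (−198, −270, −261).
|AP × d|² = 180225 and |d|² = 225, so the distance is √(180225/225) = √801 = 3√89.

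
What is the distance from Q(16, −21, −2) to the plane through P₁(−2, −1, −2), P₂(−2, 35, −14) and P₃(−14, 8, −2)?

P₁P₂ = (0, 36, −12) and P₁P₃ = (−12, 9, 0), so a normal is n = P₁P₂ × P₁P₃ = (108, 144, 432).
d = |108·16 + 144·(-21) + 432·(-2) − (-1224)| / √(11664 + 20736 + 186624) = |-936| / 468 = 2.

2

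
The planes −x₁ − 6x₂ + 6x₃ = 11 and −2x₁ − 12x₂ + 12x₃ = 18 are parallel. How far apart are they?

Divide the second equation by 2 to match normals: −x₁ − 6x₂ + 6x₃ = 9.
With common normal n = (−1, −6, 6) (|n| = √73), the distance is |11 − 9|/|n| = 2/√73.

2√73/73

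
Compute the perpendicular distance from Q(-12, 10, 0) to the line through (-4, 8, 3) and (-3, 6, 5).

√41

A direction vector is d = (1, -2, 2).
AP = (-8, 2, -3); AP·d = -18, |AP|² = 77, |d|² = 9.
distance² = |AP|² − (AP·d)²/|d|² = 77 − 324/9 = 41, so the distance is √41.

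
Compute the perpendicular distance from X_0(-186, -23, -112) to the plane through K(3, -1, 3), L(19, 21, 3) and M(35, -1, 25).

KL = (16, 22, 0) and KM = (32, 0, 22), so a normal is n = KL × KM = (484, -352, -704).
Then n·(-186, -23, -112) - (-308) = -2772.
|n| = √(234256 + 123904 + 495616) = 924, so the distance is |-2772|/924 = 3.

3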